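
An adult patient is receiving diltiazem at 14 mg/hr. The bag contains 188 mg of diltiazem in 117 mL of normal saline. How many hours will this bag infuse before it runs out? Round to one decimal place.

13.4 hours

Concentration = 188 mg ÷ 117 mL = 1.606838 mg/mL
Rate = 14 mg/hr ÷ 1.606838 mg/mL = 8.712766 mL/hr
Duration = 117 mL ÷ 8.712766 mL/hr = 13.42857 hr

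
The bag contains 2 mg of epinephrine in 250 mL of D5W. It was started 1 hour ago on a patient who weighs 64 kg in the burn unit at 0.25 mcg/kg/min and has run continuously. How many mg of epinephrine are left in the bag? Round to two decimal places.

1.04 mg

Dose = 0.25 mcg/kg/min × 64 kg = 16 mcg/min
16 mcg/min × 60 min/hr = 960 mcg/hr
Concentration = 2 mg ÷ 250 mL = 0.008 mg/mL = 8 mcg/mL
Rate = 960 mcg/hr ÷ 8 mcg/mL = 120 mL/hr
Volume infused = 120 mL/hr × 1 hr = 120 mL
Volume remaining = 250 − 120 = 130 mL
Drug remaining = 130 mL × 8 mcg/mL = 1040 mcg = 1.04 mg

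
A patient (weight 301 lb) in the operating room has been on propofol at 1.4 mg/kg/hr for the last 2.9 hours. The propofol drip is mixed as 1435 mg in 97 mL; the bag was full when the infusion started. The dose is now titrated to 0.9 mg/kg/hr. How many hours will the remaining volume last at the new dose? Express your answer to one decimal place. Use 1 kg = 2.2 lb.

7.1 hours

Initial rate:
Weight = 301 lb ÷ 2.2 lb/kg = 136.8182 kg
Dose = 1.4 mg/kg/hr × 136.8182 kg = 191.5455 mg/hr
Concentration = 1435 mg ÷ 97 mL = 14.79381 mg/mL
Rate = 191.5455 mg/hr ÷ 14.79381 mg/mL = 12.94767 mL/hr
Volume infused so far = 12.94767 mL/hr × 2.9 hr = 37.54825 mL
Volume remaining = 97 − 37.54825 = 59.45175 mL
New rate:
Dose = 0.9 mg/kg/hr × 136.8182 kg = 123.1364 mg/hr
Rate = 123.1364 mg/hr ÷ 14.79381 mg/mL = 8.323503 mL/hr
Time remaining = 59.45175 mL ÷ 8.323503 mL/hr = 7.142636 hr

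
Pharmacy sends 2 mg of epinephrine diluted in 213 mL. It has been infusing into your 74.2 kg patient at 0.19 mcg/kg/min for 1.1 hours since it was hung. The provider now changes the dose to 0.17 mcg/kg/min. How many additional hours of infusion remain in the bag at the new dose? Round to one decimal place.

1.4 hours

Initial rate:
Dose = 0.19 mcg/kg/min × 74.2 kg = 14.098 mcg/min
14.098 mcg/min × 60 min/hr = 845.88 mcg/hr
Concentration = 2 mg ÷ 213 mL = 0.009389671 mg/mL = 9.389671 mcg/mL
Rate = 845.88 mcg/hr ÷ 9.389671 mcg/mL = 90.08622 mL/hr
Volume infused so far = 90.08622 mL/hr × 1.1 hr = 99.09484 mL
Volume remaining = 213 − 99.09484 = 113.9052 mL
New rate:
Dose = 0.17 mcg/kg/min × 74.2 kg = 12.614 mcg/min
12.614 mcg/min × 60 min/hr = 756.84 mcg/hr
Rate = 756.84 mcg/hr ÷ 9.389671 mcg/mL = 80.60346 mL/hr
Time remaining = 113.9052 mL ÷ 80.60346 mL/hr = 1.413155 hr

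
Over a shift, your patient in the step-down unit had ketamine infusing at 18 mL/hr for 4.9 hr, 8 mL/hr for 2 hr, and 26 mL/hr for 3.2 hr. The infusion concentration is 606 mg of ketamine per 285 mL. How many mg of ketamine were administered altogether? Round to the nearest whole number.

398 mg

Concentration = 606 mg ÷ 285 mL = 2.126316 mg/mL
Stage 1: 18 mL/hr × 4.9 hr = 88.2 mL → 88.2 mL × 2.126316 mg/mL = 187.5411 mg
Stage 2: 8 mL/hr × 2 hr = 16 mL → 16 mL × 2.126316 mg/mL = 34.02105 mg
Stage 3: 26 mL/hr × 3.2 hr = 83.2 mL → 83.2 mL × 2.126316 mg/mL = 176.9095 mg
Total = 187.5411 + 34.02105 + 176.9095 = 398.4716 mg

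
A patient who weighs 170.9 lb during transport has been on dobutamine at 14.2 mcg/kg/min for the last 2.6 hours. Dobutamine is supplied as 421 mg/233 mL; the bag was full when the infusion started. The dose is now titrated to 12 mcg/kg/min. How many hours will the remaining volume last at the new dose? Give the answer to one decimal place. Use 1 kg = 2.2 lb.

4.5 hours

Initial rate:
Weight = 170.9 lb ÷ 2.2 lb/kg = 77.68182 kg
Dose = 14.2 mcg/kg/min × 77.68182 kg = 1103.082 mcg/min
1103.082 mcg/min × 60 min/hr = 66184.91 mcg/hr
Concentration = 421 mg ÷ 233 mL = 1.806867 mg/mL = 1806.867 mcg/mL
Rate = 66184.91 mcg/hr ÷ 1806.867 mcg/mL = 36.62965 mL/hr
Volume infused so far = 36.62965 mL/hr × 2.6 hr = 95.2371 mL
Volume remaining = 233 − 95.2371 = 137.7629 mL
New rate:
Dose = 12 mcg/kg/min × 77.68182 kg = 932.1818 mcg/min
932.1818 mcg/min × 60 min/hr = 55930.91 mcg/hr
Rate = 55930.91 mcg/hr ÷ 1806.867 mcg/mL = 30.95464 mL/hr
Time remaining = 137.7629 mL ÷ 30.95464 mL/hr = 4.450477 hr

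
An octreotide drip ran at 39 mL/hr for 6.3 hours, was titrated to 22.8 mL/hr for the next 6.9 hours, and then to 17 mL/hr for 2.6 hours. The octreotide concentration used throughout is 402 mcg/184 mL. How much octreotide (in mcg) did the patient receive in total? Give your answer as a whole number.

Concentration = 402 mcg ÷ 184 mL = 2.184783 mcg/mL
Stage 1: 39 mL/hr × 6.3 hr = 245.7 mL → 245.7 mL × 2.184783 mcg/mL = 536.8011 mcg
Stage 2: 22.8 mL/hr × 6.9 hr = 157.32 mL → 157.32 mL × 2.184783 mcg/mL = 343.71 mcg
Stage 3: 17 mL/hr × 2.6 hr = 44.2 mL → 44.2 mL × 2.184783 mcg/mL = 96.56739 mcg
Total = 536.8011 + 343.71 + 96.56739 = 977.0785 mcg

977 mcg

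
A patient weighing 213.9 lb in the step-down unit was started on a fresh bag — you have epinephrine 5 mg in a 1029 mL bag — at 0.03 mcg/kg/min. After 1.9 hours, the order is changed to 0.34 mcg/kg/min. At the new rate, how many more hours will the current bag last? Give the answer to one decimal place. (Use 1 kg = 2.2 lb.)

Initial rate:
Weight = 213.9 lb ÷ 2.2 lb/kg = 97.22727 kg
Dose = 0.03 mcg/kg/min × 97.22727 kg = 2.916818 mcg/min
2.916818 mcg/min × 60 min/hr = 175.0091 mcg/hr
Concentration = 5 mg ÷ 1029 mL = 0.004859086 mg/mL = 4.859086 mcg/mL
Rate = 175.0091 mcg/hr ÷ 4.859086 mcg/mL = 36.01687 mL/hr
Volume infused so far = 36.01687 mL/hr × 1.9 hr = 68.43205 mL
Volume remaining = 1029 − 68.43205 = 960.5679 mL
New rate:
Dose = 0.34 mcg/kg/min × 97.22727 kg = 33.05727 mcg/min
33.05727 mcg/min × 60 min/hr = 1983.436 mcg/hr
Rate = 1983.436 mcg/hr ÷ 4.859086 mcg/mL = 408.1912 mL/hr
Time remaining = 960.5679 mL ÷ 408.1912 mL/hr = 2.35323 hr

2.4 hours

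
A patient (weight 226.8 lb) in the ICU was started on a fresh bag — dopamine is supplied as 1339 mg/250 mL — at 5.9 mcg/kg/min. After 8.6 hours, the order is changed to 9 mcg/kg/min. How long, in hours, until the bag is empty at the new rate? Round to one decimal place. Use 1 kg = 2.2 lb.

Initial rate:
Weight = 226.8 lb ÷ 2.2 lb/kg = 103.0909 kg
Dose = 5.9 mcg/kg/min × 103.0909 kg = 608.2364 mcg/min
608.2364 mcg/min × 60 min/hr = 36494.18 mcg/hr
Concentration = 1339 mg ÷ 250 mL = 5.356 mg/mL = 5356 mcg/mL
Rate = 36494.18 mcg/hr ÷ 5356 mcg/mL = 6.813701 mL/hr
Volume infused so far = 6.813701 mL/hr × 8.6 hr = 58.59783 mL
Volume remaining = 250 − 58.59783 = 191.4022 mL
New rate:
Dose = 9 mcg/kg/min × 103.0909 kg = 927.8182 mcg/min
927.8182 mcg/min × 60 min/hr = 55669.09 mcg/hr
Rate = 55669.09 mcg/hr ÷ 5356 mcg/mL = 10.39378 mL/hr
Time remaining = 191.4022 mL ÷ 10.39378 mL/hr = 18.41507 hr

18.4 hours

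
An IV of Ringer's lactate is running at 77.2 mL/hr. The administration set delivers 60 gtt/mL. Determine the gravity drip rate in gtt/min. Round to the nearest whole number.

77.2 mL/hr ÷ 60 min/hr = 1.286667 mL/min
1.286667 mL/min × 60 gtt/mL = 77.2 gtt/min

77 gtt/min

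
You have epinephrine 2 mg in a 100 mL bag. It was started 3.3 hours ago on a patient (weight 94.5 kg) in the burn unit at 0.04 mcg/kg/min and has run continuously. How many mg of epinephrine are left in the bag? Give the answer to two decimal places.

1.25 mg

Dose = 0.04 mcg/kg/min × 94.5 kg = 3.78 mcg/min
3.78 mcg/min × 60 min/hr = 226.8 mcg/hr
Concentration = 2 mg ÷ 100 mL = 0.02 mg/mL = 20 mcg/mL
Rate = 226.8 mcg/hr ÷ 20 mcg/mL = 11.34 mL/hr
Volume infused = 11.34 mL/hr × 3.3 hr = 37.422 mL
Volume remaining = 100 − 37.422 = 62.578 mL
Drug remaining = 62.578 mL × 20 mcg/mL = 1251.56 mcg = 1.25156 mg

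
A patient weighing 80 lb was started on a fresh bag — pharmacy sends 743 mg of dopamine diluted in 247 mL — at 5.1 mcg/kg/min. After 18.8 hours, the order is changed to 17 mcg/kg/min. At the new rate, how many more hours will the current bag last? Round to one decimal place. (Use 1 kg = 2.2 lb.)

Initial rate:
Weight = 80 lb ÷ 2.2 lb/kg = 36.36364 kg
Dose = 5.1 mcg/kg/min × 36.36364 kg = 185.4545 mcg/min
185.4545 mcg/min × 60 min/hr = 11127.27 mcg/hr
Concentration = 743 mg ÷ 247 mL = 3.008097 mg/mL = 3008.097 mcg/mL
Rate = 11127.27 mcg/hr ÷ 3008.097 mcg/mL = 3.699107 mL/hr
Volume infused so far = 3.699107 mL/hr × 18.8 hr = 69.54321 mL
Volume remaining = 247 − 69.54321 = 177.4568 mL
New rate:
Dose = 17 mcg/kg/min × 36.36364 kg = 618.1818 mcg/min
618.1818 mcg/min × 60 min/hr = 37090.91 mcg/hr
Rate = 37090.91 mcg/hr ÷ 3008.097 mcg/mL = 12.33036 mL/hr
Time remaining = 177.4568 mL ÷ 12.33036 mL/hr = 14.39186 hr

14.4 hours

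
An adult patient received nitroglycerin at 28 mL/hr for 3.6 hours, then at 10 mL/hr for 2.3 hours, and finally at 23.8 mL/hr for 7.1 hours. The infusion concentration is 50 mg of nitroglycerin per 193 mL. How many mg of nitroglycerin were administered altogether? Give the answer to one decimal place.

Concentration = 50 mg ÷ 193 mL = 0.2590674 mg/mL
Stage 1: 28 mL/hr × 3.6 hr = 100.8 mL → 100.8 mL × 0.2590674 mg/mL = 26.11399 mg
Stage 2: 10 mL/hr × 2.3 hr = 23 mL → 23 mL × 0.2590674 mg/mL = 5.958549 mg
Stage 3: 23.8 mL/hr × 7.1 hr = 168.98 mL → 168.98 mL × 0.2590674 mg/mL = 43.7772 mg
Total = 26.11399 + 5.958549 + 43.7772 = 75.84974 mg

75.8 mg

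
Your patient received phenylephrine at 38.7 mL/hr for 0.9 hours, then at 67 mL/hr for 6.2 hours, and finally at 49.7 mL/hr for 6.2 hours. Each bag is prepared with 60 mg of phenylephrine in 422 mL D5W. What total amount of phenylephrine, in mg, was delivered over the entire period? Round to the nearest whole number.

108 mg

Concentration = 60 mg ÷ 422 mL = 0.1421801 mg/mL
Stage 1: 38.7 mL/hr × 0.9 hr = 34.83 mL → 34.83 mL × 0.1421801 mg/mL = 4.952133 mg
Stage 2: 67 mL/hr × 6.2 hr = 415.4 mL → 415.4 mL × 0.1421801 mg/mL = 59.06161 mg
Stage 3: 49.7 mL/hr × 6.2 hr = 308.14 mL → 308.14 mL × 0.1421801 mg/mL = 43.81137 mg
Total = 4.952133 + 59.06161 + 43.81137 = 107.8251 mg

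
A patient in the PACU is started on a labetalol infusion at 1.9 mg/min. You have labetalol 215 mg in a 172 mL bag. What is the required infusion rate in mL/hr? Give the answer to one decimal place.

91.2 mL/hr

1.9 mg/min × 60 min/hr = 114 mg/hr
Concentration = 215 mg ÷ 172 mL = 1.25 mg/mL
Rate = 114 mg/hr ÷ 1.25 mg/mL = 91.2 mL/hr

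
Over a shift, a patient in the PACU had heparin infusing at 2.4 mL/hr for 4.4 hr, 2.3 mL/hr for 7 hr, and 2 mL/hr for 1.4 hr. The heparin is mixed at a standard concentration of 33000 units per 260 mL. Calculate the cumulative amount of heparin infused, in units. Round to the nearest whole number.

3739 units

Concentration = 33000 units ÷ 260 mL = 126.9231 units/mL
Stage 1: 2.4 mL/hr × 4.4 hr = 10.56 mL → 10.56 mL × 126.9231 units/mL = 1340.308 units
Stage 2: 2.3 mL/hr × 7 hr = 16.1 mL → 16.1 mL × 126.9231 units/mL = 2043.462 units
Stage 3: 2 mL/hr × 1.4 hr = 2.8 mL → 2.8 mL × 126.9231 units/mL = 355.3846 units
Total = 1340.308 + 2043.462 + 355.3846 = 3739.154 units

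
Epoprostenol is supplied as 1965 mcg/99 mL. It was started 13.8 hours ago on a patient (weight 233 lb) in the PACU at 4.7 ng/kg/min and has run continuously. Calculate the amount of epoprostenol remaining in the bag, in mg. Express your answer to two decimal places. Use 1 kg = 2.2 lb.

1.55 mg

Weight = 233 lb ÷ 2.2 lb/kg = 105.9091 kg
Dose = 4.7 ng/kg/min × 105.9091 kg = 497.7727 ng/min
497.7727 ng/min × 60 min/hr = 29866.36 ng/hr
Concentration = 1965 mcg ÷ 99 mL = 19.84848 mcg/mL = 19848.48 ng/mL
Rate = 29866.36 ng/hr ÷ 19848.48 ng/mL = 1.504718 mL/hr
Volume infused = 1.504718 mL/hr × 13.8 hr = 20.7651 mL
Volume remaining = 99 − 20.7651 = 78.2349 mL
Drug remaining = 78.2349 mL × 19848.48 ng/mL = 1552844 ng = 1.552844 mg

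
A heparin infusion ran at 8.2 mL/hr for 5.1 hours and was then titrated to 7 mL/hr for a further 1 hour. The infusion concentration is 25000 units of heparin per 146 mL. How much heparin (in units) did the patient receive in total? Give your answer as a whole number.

8360 units

Concentration = 25000 units ÷ 146 mL = 171.2329 units/mL
Stage 1: 8.2 mL/hr × 5.1 hr = 41.82 mL → 41.82 mL × 171.2329 units/mL = 7160.959 units
Stage 2: 7 mL/hr × 1 hr = 7 mL → 7 mL × 171.2329 units/mL = 1198.63 units
Total = 7160.959 + 1198.63 = 8359.589 units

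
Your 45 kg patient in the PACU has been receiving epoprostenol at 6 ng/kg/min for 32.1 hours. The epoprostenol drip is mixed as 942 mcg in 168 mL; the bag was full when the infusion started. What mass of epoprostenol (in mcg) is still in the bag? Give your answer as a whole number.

Dose = 6 ng/kg/min × 45 kg = 270 ng/min
270 ng/min × 60 min/hr = 16200 ng/hr
Concentration = 942 mcg ÷ 168 mL = 5.607143 mcg/mL = 5607.143 ng/mL
Rate = 16200 ng/hr ÷ 5607.143 ng/mL = 2.889172 mL/hr
Volume infused = 2.889172 mL/hr × 32.1 hr = 92.74242 mL
Volume remaining = 168 − 92.74242 = 75.25758 mL
Drug remaining = 75.25758 mL × 5607.143 ng/mL = 421980 ng = 421.98 mcg

422 mcg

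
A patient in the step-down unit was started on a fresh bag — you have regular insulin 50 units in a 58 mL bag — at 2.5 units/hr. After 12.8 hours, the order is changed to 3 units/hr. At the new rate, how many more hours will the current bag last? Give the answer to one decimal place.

6.0 hours

Initial rate:
Concentration = 50 units ÷ 58 mL = 0.862069 units/mL
Rate = 2.5 units/hr ÷ 0.862069 units/mL = 2.9 mL/hr
Volume infused so far = 2.9 mL/hr × 12.8 hr = 37.12 mL
Volume remaining = 58 − 37.12 = 20.88 mL
New rate:
Rate = 3 units/hr ÷ 0.862069 units/mL = 3.48 mL/hr
Time remaining = 20.88 mL ÷ 3.48 mL/hr = 6 hr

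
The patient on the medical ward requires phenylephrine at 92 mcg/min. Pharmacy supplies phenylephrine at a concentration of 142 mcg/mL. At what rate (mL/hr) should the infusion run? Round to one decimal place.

38.9 mL/hr

92 mcg/min × 60 min/hr = 5520 mcg/hr
Rate = 5520 mcg/hr ÷ 142 mcg/mL = 38.87324 mL/hr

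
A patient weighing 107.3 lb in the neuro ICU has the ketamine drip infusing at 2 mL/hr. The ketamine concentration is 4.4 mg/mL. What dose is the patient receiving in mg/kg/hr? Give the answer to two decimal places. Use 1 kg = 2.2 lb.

0.18 mg/kg/hr

Weight = 107.3 lb ÷ 2.2 lb/kg = 48.77273 kg
Drug rate = 2 mL/hr × 4.4 mg/mL = 8.8 mg/hr
8.8 mg/hr ÷ 48.77273 kg = 0.1804287 mg/kg/hr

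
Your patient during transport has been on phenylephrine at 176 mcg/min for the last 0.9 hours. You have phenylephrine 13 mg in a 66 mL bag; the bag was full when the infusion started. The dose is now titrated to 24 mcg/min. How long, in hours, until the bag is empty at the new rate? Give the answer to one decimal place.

2.4 hours

Initial rate:
176 mcg/min × 60 min/hr = 10560 mcg/hr
Concentration = 13 mg ÷ 66 mL = 0.1969697 mg/mL = 196.9697 mcg/mL
Rate = 10560 mcg/hr ÷ 196.9697 mcg/mL = 53.61231 mL/hr
Volume infused so far = 53.61231 mL/hr × 0.9 hr = 48.25108 mL
Volume remaining = 66 − 48.25108 = 17.74892 mL
New rate:
24 mcg/min × 60 min/hr = 1440 mcg/hr
Rate = 1440 mcg/hr ÷ 196.9697 mcg/mL = 7.310769 mL/hr
Time remaining = 17.74892 mL ÷ 7.310769 mL/hr = 2.427778 hr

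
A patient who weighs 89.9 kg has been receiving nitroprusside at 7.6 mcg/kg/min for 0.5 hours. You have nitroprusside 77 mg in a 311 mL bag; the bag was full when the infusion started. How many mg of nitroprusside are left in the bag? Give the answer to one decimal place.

Dose = 7.6 mcg/kg/min × 89.9 kg = 683.24 mcg/min
683.24 mcg/min × 60 min/hr = 40994.4 mcg/hr
Concentration = 77 mg ÷ 311 mL = 0.2475884 mg/mL = 247.5884 mcg/mL
Rate = 40994.4 mcg/hr ÷ 247.5884 mcg/mL = 165.5748 mL/hr
Volume infused = 165.5748 mL/hr × 0.5 hr = 82.78739 mL
Volume remaining = 311 − 82.78739 = 228.2126 mL
Drug remaining = 228.2126 mL × 247.5884 mcg/mL = 56502.8 mcg = 56.5028 mg

56.5 mg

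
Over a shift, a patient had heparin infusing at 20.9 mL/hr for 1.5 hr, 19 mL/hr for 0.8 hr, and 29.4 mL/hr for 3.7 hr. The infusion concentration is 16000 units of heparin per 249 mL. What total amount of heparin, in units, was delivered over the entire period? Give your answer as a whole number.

Concentration = 16000 units ÷ 249 mL = 64.25703 units/mL
Stage 1: 20.9 mL/hr × 1.5 hr = 31.35 mL → 31.35 mL × 64.25703 units/mL = 2014.458 units
Stage 2: 19 mL/hr × 0.8 hr = 15.2 mL → 15.2 mL × 64.25703 units/mL = 976.7068 units
Stage 3: 29.4 mL/hr × 3.7 hr = 108.78 mL → 108.78 mL × 64.25703 units/mL = 6989.88 units
Total = 2014.458 + 976.7068 + 6989.88 = 9981.044 units

9981 units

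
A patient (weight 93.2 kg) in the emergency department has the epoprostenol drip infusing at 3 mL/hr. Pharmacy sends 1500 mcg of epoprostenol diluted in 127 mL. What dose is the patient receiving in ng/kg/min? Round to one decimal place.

Concentration = 1500 mcg ÷ 127 mL = 11.81102 mcg/mL = 11811.02 ng/mL
Drug rate = 3 mL/hr × 11811.02 ng/mL = 35433.07 ng/hr
35433.07 ng/hr ÷ 60 min/hr = 590.5512 ng/min
590.5512 ng/min ÷ 93.2 kg = 6.336386 ng/kg/min

6.3 ng/kg/min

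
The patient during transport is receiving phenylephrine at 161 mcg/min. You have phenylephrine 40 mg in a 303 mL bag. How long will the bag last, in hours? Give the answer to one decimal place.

161 mcg/min × 60 min/hr = 9660 mcg/hr
Concentration = 40 mg ÷ 303 mL = 0.1320132 mg/mL = 132.0132 mcg/mL
Rate = 9660 mcg/hr ÷ 132.0132 mcg/mL = 73.1745 mL/hr
Duration = 303 mL ÷ 73.1745 mL/hr = 4.140787 hr

4.1 hours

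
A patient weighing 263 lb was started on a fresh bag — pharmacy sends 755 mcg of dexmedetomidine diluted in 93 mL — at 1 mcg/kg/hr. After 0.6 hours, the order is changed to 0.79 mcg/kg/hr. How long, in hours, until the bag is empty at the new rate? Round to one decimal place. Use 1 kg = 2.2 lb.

Initial rate:
Weight = 263 lb ÷ 2.2 lb/kg = 119.5455 kg
Dose = 1 mcg/kg/hr × 119.5455 kg = 119.5455 mcg/hr
Concentration = 755 mcg ÷ 93 mL = 8.11828 mcg/mL
Rate = 119.5455 mcg/hr ÷ 8.11828 mcg/mL = 14.72547 mL/hr
Volume infused so far = 14.72547 mL/hr × 0.6 hr = 8.83528 mL
Volume remaining = 93 − 8.83528 = 84.16472 mL
New rate:
Dose = 0.79 mcg/kg/hr × 119.5455 kg = 94.44091 mcg/hr
Rate = 94.44091 mcg/hr ÷ 8.11828 mcg/mL = 11.63312 mL/hr
Time remaining = 84.16472 mL ÷ 11.63312 mL/hr = 7.234923 hr

7.2 hours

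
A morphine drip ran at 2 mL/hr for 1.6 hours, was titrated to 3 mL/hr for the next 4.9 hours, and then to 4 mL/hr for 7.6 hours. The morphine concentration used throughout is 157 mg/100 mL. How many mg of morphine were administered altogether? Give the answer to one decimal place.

Concentration = 157 mg ÷ 100 mL = 1.57 mg/mL
Stage 1: 2 mL/hr × 1.6 hr = 3.2 mL → 3.2 mL × 1.57 mg/mL = 5.024 mg
Stage 2: 3 mL/hr × 4.9 hr = 14.7 mL → 14.7 mL × 1.57 mg/mL = 23.079 mg
Stage 3: 4 mL/hr × 7.6 hr = 30.4 mL → 30.4 mL × 1.57 mg/mL = 47.728 mg
Total = 5.024 + 23.079 + 47.728 = 75.831 mg

75.8 mg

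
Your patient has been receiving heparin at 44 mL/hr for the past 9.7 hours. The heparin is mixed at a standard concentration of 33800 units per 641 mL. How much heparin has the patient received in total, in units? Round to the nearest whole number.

Concentration = 33800 units ÷ 641 mL = 52.73011 units/mL
Drug rate = 44 mL/hr × 52.73011 units/mL = 2320.125 units/hr
Total = 2320.125 units/hr × 9.7 hr = 22505.21 units

22505 units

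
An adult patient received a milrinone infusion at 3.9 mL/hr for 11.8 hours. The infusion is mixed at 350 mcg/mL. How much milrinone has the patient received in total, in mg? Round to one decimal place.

Drug rate = 3.9 mL/hr × 350 mcg/mL = 1365 mcg/hr
Total = 1365 mcg/hr × 11.8 hr = 16107 mcg = 16.107 mg

16.1 mg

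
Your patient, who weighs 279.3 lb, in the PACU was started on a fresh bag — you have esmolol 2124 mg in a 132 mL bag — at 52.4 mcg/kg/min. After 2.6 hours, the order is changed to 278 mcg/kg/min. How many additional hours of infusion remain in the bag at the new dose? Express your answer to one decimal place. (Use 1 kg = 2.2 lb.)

Initial rate:
Weight = 279.3 lb ÷ 2.2 lb/kg = 126.9545 kg
Dose = 52.4 mcg/kg/min × 126.9545 kg = 6652.418 mcg/min
6652.418 mcg/min × 60 min/hr = 399145.1 mcg/hr
Concentration = 2124 mg ÷ 132 mL = 16.09091 mg/mL = 16090.91 mcg/mL
Rate = 399145.1 mcg/hr ÷ 16090.91 mcg/mL = 24.80563 mL/hr
Volume infused so far = 24.80563 mL/hr × 2.6 hr = 64.49463 mL
Volume remaining = 132 − 64.49463 = 67.50537 mL
New rate:
Dose = 278 mcg/kg/min × 126.9545 kg = 35293.36 mcg/min
35293.36 mcg/min × 60 min/hr = 2117602 mcg/hr
Rate = 2117602 mcg/hr ÷ 16090.91 mcg/mL = 131.6024 mL/hr
Time remaining = 67.50537 mL ÷ 131.6024 mL/hr = 0.5129495 hr

0.5 hours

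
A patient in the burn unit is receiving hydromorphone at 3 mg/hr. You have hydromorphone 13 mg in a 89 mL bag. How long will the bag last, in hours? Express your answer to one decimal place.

4.3 hours

Concentration = 13 mg ÷ 89 mL = 0.1460674 mg/mL
Rate = 3 mg/hr ÷ 0.1460674 mg/mL = 20.53846 mL/hr
Duration = 89 mL ÷ 20.53846 mL/hr = 4.333333 hr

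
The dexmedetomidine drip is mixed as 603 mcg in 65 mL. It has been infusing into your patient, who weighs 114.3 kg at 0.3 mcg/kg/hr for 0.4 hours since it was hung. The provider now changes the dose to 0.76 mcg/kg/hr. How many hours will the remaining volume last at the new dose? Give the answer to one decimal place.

Initial rate:
Dose = 0.3 mcg/kg/hr × 114.3 kg = 34.29 mcg/hr
Concentration = 603 mcg ÷ 65 mL = 9.276923 mcg/mL
Rate = 34.29 mcg/hr ÷ 9.276923 mcg/mL = 3.696269 mL/hr
Volume infused so far = 3.696269 mL/hr × 0.4 hr = 1.478507 mL
Volume remaining = 65 − 1.478507 = 63.52149 mL
New rate:
Dose = 0.76 mcg/kg/hr × 114.3 kg = 86.868 mcg/hr
Rate = 86.868 mcg/hr ÷ 9.276923 mcg/mL = 9.363881 mL/hr
Time remaining = 63.52149 mL ÷ 9.363881 mL/hr = 6.783672 hr

6.8 hours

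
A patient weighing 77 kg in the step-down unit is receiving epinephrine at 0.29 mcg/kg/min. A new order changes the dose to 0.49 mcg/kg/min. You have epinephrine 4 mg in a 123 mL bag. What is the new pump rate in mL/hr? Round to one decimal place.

Dose = 0.49 mcg/kg/min × 77 kg = 37.73 mcg/min
37.73 mcg/min × 60 min/hr = 2263.8 mcg/hr
Concentration = 4 mg ÷ 123 mL = 0.03252033 mg/mL = 32.52033 mcg/mL
Rate = 2263.8 mcg/hr ÷ 32.52033 mcg/mL = 69.61185 mL/hr

69.6 mL/hr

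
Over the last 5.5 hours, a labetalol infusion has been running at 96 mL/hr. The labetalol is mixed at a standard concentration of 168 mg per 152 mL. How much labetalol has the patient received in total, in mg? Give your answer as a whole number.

Concentration = 168 mg ÷ 152 mL = 1.105263 mg/mL
Drug rate = 96 mL/hr × 1.105263 mg/mL = 106.1053 mg/hr
Total = 106.1053 mg/hr × 5.5 hr = 583.5789 mg

584 mg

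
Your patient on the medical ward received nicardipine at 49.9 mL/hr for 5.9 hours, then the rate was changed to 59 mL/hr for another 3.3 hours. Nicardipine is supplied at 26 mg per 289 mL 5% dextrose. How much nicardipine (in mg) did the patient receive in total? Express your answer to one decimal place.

Concentration = 26 mg ÷ 289 mL = 0.0899654 mg/mL
Stage 1: 49.9 mL/hr × 5.9 hr = 294.41 mL → 294.41 mL × 0.0899654 mg/mL = 26.48671 mg
Stage 2: 59 mL/hr × 3.3 hr = 194.7 mL → 194.7 mL × 0.0899654 mg/mL = 17.51626 mg
Total = 26.48671 + 17.51626 = 44.00298 mg

44.0 mg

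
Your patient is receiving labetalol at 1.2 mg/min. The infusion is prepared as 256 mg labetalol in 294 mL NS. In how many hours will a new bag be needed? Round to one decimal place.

1.2 mg/min × 60 min/hr = 72 mg/hr
Concentration = 256 mg ÷ 294 mL = 0.8707483 mg/mL
Rate = 72 mg/hr ÷ 0.8707483 mg/mL = 82.6875 mL/hr
Duration = 294 mL ÷ 82.6875 mL/hr = 3.555556 hr

3.6 hours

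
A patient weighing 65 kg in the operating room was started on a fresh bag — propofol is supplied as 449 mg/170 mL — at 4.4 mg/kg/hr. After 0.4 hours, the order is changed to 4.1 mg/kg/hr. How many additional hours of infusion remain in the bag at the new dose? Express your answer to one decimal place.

Initial rate:
Dose = 4.4 mg/kg/hr × 65 kg = 286 mg/hr
Concentration = 449 mg ÷ 170 mL = 2.641176 mg/mL
Rate = 286 mg/hr ÷ 2.641176 mg/mL = 108.2851 mL/hr
Volume infused so far = 108.2851 mL/hr × 0.4 hr = 43.31403 mL
Volume remaining = 170 − 43.31403 = 126.686 mL
New rate:
Dose = 4.1 mg/kg/hr × 65 kg = 266.5 mg/hr
Rate = 266.5 mg/hr ÷ 2.641176 mg/mL = 100.902 mL/hr
Time remaining = 126.686 mL ÷ 100.902 mL/hr = 1.255535 hr

1.3 hours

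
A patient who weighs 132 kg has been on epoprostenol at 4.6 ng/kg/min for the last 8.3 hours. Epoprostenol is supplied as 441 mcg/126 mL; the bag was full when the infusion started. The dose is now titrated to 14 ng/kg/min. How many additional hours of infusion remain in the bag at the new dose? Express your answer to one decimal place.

Initial rate:
Dose = 4.6 ng/kg/min × 132 kg = 607.2 ng/min
607.2 ng/min × 60 min/hr = 36432 ng/hr
Concentration = 441 mcg ÷ 126 mL = 3.5 mcg/mL = 3500 ng/mL
Rate = 36432 ng/hr ÷ 3500 ng/mL = 10.40914 mL/hr
Volume infused so far = 10.40914 mL/hr × 8.3 hr = 86.39589 mL
Volume remaining = 126 − 86.39589 = 39.60411 mL
New rate:
Dose = 14 ng/kg/min × 132 kg = 1848 ng/min
1848 ng/min × 60 min/hr = 110880 ng/hr
Rate = 110880 ng/hr ÷ 3500 ng/mL = 31.68 mL/hr
Time remaining = 39.60411 mL ÷ 31.68 mL/hr = 1.25013 hr

1.3 hours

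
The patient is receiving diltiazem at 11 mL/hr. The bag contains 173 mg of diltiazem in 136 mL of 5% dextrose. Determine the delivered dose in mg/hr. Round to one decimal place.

14.0 mg/hr

Concentration = 173 mg ÷ 136 mL = 1.272059 mg/mL
Drug rate = 11 mL/hr × 1.272059 mg/mL = 13.99265 mg/hr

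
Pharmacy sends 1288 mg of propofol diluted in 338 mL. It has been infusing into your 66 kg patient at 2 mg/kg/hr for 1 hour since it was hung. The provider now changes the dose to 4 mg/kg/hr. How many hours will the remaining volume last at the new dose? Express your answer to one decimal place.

4.4 hours

Initial rate:
Dose = 2 mg/kg/hr × 66 kg = 132 mg/hr
Concentration = 1288 mg ÷ 338 mL = 3.810651 mg/mL
Rate = 132 mg/hr ÷ 3.810651 mg/mL = 34.63975 mL/hr
Volume infused so far = 34.63975 mL/hr × 1 hr = 34.63975 mL
Volume remaining = 338 − 34.63975 = 303.3602 mL
New rate:
Dose = 4 mg/kg/hr × 66 kg = 264 mg/hr
Rate = 264 mg/hr ÷ 3.810651 mg/mL = 69.2795 mL/hr
Time remaining = 303.3602 mL ÷ 69.2795 mL/hr = 4.378788 hr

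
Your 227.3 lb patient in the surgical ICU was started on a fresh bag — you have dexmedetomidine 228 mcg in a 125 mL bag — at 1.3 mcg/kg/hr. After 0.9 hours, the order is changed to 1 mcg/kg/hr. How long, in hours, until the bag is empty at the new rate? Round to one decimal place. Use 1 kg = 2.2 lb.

1.0 hours

Initial rate:
Weight = 227.3 lb ÷ 2.2 lb/kg = 103.3182 kg
Dose = 1.3 mcg/kg/hr × 103.3182 kg = 134.3136 mcg/hr
Concentration = 228 mcg ÷ 125 mL = 1.824 mcg/mL
Rate = 134.3136 mcg/hr ÷ 1.824 mcg/mL = 73.63686 mL/hr
Volume infused so far = 73.63686 mL/hr × 0.9 hr = 66.27318 mL
Volume remaining = 125 − 66.27318 = 58.72682 mL
New rate:
Dose = 1 mcg/kg/hr × 103.3182 kg = 103.3182 mcg/hr
Rate = 103.3182 mcg/hr ÷ 1.824 mcg/mL = 56.64374 mL/hr
Time remaining = 58.72682 mL ÷ 56.64374 mL/hr = 1.036775 hr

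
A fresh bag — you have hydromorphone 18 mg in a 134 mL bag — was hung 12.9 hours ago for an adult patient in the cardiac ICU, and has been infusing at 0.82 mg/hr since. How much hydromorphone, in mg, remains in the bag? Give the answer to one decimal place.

7.4 mg

Concentration = 18 mg ÷ 134 mL = 0.1343284 mg/mL
Rate = 0.82 mg/hr ÷ 0.1343284 mg/mL = 6.104444 mL/hr
Volume infused = 6.104444 mL/hr × 12.9 hr = 78.74733 mL
Volume remaining = 134 − 78.74733 = 55.25267 mL
Drug remaining = 55.25267 mL × 0.1343284 mg/mL = 7.422 mg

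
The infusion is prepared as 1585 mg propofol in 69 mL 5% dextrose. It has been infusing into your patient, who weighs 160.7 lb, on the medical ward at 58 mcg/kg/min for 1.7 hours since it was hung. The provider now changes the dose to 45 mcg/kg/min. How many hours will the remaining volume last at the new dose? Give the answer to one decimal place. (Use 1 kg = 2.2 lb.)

5.8 hours

Initial rate:
Weight = 160.7 lb ÷ 2.2 lb/kg = 73.04545 kg
Dose = 58 mcg/kg/min × 73.04545 kg = 4236.636 mcg/min
4236.636 mcg/min × 60 min/hr = 254198.2 mcg/hr
Concentration = 1585 mg ÷ 69 mL = 22.97101 mg/mL = 22971.01 mcg/mL
Rate = 254198.2 mcg/hr ÷ 22971.01 mcg/mL = 11.06604 mL/hr
Volume infused so far = 11.06604 mL/hr × 1.7 hr = 18.81227 mL
Volume remaining = 69 − 18.81227 = 50.18773 mL
New rate:
Dose = 45 mcg/kg/min × 73.04545 kg = 3287.045 mcg/min
3287.045 mcg/min × 60 min/hr = 197222.7 mcg/hr
Rate = 197222.7 mcg/hr ÷ 22971.01 mcg/mL = 8.585721 mL/hr
Time remaining = 50.18773 mL ÷ 8.585721 mL/hr = 5.845488 hr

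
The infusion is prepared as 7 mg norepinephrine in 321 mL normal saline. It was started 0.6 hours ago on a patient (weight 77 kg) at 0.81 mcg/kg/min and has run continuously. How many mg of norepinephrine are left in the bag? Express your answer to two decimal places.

Dose = 0.81 mcg/kg/min × 77 kg = 62.37 mcg/min
62.37 mcg/min × 60 min/hr = 3742.2 mcg/hr
Concentration = 7 mg ÷ 321 mL = 0.02180685 mg/mL = 21.80685 mcg/mL
Rate = 3742.2 mcg/hr ÷ 21.80685 mcg/mL = 171.6066 mL/hr
Volume infused = 171.6066 mL/hr × 0.6 hr = 102.964 mL
Volume remaining = 321 − 102.964 = 218.036 mL
Drug remaining = 218.036 mL × 21.80685 mcg/mL = 4754.68 mcg = 4.75468 mg

4.75 mg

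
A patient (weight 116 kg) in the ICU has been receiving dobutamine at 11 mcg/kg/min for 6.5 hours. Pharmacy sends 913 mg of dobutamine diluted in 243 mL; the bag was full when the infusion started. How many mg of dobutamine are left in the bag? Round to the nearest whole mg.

Dose = 11 mcg/kg/min × 116 kg = 1276 mcg/min
1276 mcg/min × 60 min/hr = 76560 mcg/hr
Concentration = 913 mg ÷ 243 mL = 3.757202 mg/mL = 3757.202 mcg/mL
Rate = 76560 mcg/hr ÷ 3757.202 mcg/mL = 20.37687 mL/hr
Volume infused = 20.37687 mL/hr × 6.5 hr = 132.4496 mL
Volume remaining = 243 − 132.4496 = 110.5504 mL
Drug remaining = 110.5504 mL × 3757.202 mcg/mL = 415360 mcg = 415.36 mg

415 mg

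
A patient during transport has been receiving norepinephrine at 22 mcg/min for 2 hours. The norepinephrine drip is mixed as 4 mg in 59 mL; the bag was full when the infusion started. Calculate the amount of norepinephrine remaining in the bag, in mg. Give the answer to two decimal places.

22 mcg/min × 60 min/hr = 1320 mcg/hr
Concentration = 4 mg ÷ 59 mL = 0.06779661 mg/mL = 67.79661 mcg/mL
Rate = 1320 mcg/hr ÷ 67.79661 mcg/mL = 19.47 mL/hr
Volume infused = 19.47 mL/hr × 2 hr = 38.94 mL
Volume remaining = 59 − 38.94 = 20.06 mL
Drug remaining = 20.06 mL × 67.79661 mcg/mL = 1360 mcg = 1.36 mg

1.36 mg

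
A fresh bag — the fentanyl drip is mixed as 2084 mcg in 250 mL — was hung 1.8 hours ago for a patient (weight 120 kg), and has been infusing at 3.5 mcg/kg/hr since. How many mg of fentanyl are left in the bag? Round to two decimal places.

1.33 mg

Dose = 3.5 mcg/kg/hr × 120 kg = 420 mcg/hr
Concentration = 2084 mcg ÷ 250 mL = 8.336 mcg/mL
Rate = 420 mcg/hr ÷ 8.336 mcg/mL = 50.38388 mL/hr
Volume infused = 50.38388 mL/hr × 1.8 hr = 90.69098 mL
Volume remaining = 250 − 90.69098 = 159.309 mL
Drug remaining = 159.309 mL × 8.336 mcg/mL = 1328 mcg = 1.328 mg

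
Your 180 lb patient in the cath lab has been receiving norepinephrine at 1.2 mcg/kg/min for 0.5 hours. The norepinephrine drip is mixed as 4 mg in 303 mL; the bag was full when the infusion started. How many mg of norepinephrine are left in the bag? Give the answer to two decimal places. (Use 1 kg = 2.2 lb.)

1.05 mg

Weight = 180 lb ÷ 2.2 lb/kg = 81.81818 kg
Dose = 1.2 mcg/kg/min × 81.81818 kg = 98.18182 mcg/min
98.18182 mcg/min × 60 min/hr = 5890.909 mcg/hr
Concentration = 4 mg ÷ 303 mL = 0.01320132 mg/mL = 13.20132 mcg/mL
Rate = 5890.909 mcg/hr ÷ 13.20132 mcg/mL = 446.2364 mL/hr
Volume infused = 446.2364 mL/hr × 0.5 hr = 223.1182 mL
Volume remaining = 303 − 223.1182 = 79.88182 mL
Drug remaining = 79.88182 mL × 13.20132 mcg/mL = 1054.545 mcg = 1.054545 mg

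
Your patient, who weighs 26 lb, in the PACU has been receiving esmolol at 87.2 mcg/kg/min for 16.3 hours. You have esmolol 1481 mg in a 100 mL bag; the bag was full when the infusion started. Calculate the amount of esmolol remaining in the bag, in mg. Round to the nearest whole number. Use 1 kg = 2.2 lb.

Weight = 26 lb ÷ 2.2 lb/kg = 11.81818 kg
Dose = 87.2 mcg/kg/min × 11.81818 kg = 1030.545 mcg/min
1030.545 mcg/min × 60 min/hr = 61832.73 mcg/hr
Concentration = 1481 mg ÷ 100 mL = 14.81 mg/mL = 14810 mcg/mL
Rate = 61832.73 mcg/hr ÷ 14810 mcg/mL = 4.175066 mL/hr
Volume infused = 4.175066 mL/hr × 16.3 hr = 68.05358 mL
Volume remaining = 100 − 68.05358 = 31.94642 mL
Drug remaining = 31.94642 mL × 14810 mcg/mL = 473126.5 mcg = 473.1265 mg

473 mg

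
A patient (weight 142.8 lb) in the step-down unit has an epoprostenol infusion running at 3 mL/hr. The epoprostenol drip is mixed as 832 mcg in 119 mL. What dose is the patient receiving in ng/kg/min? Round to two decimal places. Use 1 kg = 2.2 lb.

5.39 ng/kg/min

Weight = 142.8 lb ÷ 2.2 lb/kg = 64.90909 kg
Concentration = 832 mcg ÷ 119 mL = 6.991597 mcg/mL = 6991.597 ng/mL
Drug rate = 3 mL/hr × 6991.597 ng/mL = 20974.79 ng/hr
20974.79 ng/hr ÷ 60 min/hr = 349.5798 ng/min
349.5798 ng/min ÷ 64.90909 kg = 5.385684 ng/kg/min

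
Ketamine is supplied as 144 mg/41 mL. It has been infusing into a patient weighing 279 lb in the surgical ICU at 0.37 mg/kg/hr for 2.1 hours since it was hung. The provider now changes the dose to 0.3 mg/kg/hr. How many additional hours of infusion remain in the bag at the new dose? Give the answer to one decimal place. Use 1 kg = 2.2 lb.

Initial rate:
Weight = 279 lb ÷ 2.2 lb/kg = 126.8182 kg
Dose = 0.37 mg/kg/hr × 126.8182 kg = 46.92273 mg/hr
Concentration = 144 mg ÷ 41 mL = 3.512195 mg/mL
Rate = 46.92273 mg/hr ÷ 3.512195 mg/mL = 13.35994 mL/hr
Volume infused so far = 13.35994 mL/hr × 2.1 hr = 28.05588 mL
Volume remaining = 41 − 28.05588 = 12.94412 mL
New rate:
Dose = 0.3 mg/kg/hr × 126.8182 kg = 38.04545 mg/hr
Rate = 38.04545 mg/hr ÷ 3.512195 mg/mL = 10.83239 mL/hr
Time remaining = 12.94412 mL ÷ 10.83239 mL/hr = 1.194946 hr

1.2 hours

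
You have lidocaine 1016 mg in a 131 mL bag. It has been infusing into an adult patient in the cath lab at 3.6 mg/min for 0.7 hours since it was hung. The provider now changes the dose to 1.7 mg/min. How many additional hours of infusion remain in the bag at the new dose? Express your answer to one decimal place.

8.5 hours

Initial rate:
3.6 mg/min × 60 min/hr = 216 mg/hr
Concentration = 1016 mg ÷ 131 mL = 7.755725 mg/mL
Rate = 216 mg/hr ÷ 7.755725 mg/mL = 27.85039 mL/hr
Volume infused so far = 27.85039 mL/hr × 0.7 hr = 19.49528 mL
Volume remaining = 131 − 19.49528 = 111.5047 mL
New rate:
1.7 mg/min × 60 min/hr = 102 mg/hr
Rate = 102 mg/hr ÷ 7.755725 mg/mL = 13.15157 mL/hr
Time remaining = 111.5047 mL ÷ 13.15157 mL/hr = 8.478431 hr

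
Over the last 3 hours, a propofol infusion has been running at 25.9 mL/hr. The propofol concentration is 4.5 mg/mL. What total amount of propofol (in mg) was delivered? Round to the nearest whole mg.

Drug rate = 25.9 mL/hr × 4.5 mg/mL = 116.55 mg/hr
Total = 116.55 mg/hr × 3 hr = 349.65 mg

350 mg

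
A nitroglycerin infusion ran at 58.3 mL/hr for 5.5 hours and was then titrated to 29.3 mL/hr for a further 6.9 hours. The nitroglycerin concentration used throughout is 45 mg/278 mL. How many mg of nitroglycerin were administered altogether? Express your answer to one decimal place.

84.6 mg

Concentration = 45 mg ÷ 278 mL = 0.1618705 mg/mL
Stage 1: 58.3 mL/hr × 5.5 hr = 320.65 mL → 320.65 mL × 0.1618705 mg/mL = 51.90378 mg
Stage 2: 29.3 mL/hr × 6.9 hr = 202.17 mL → 202.17 mL × 0.1618705 mg/mL = 32.72536 mg
Total = 51.90378 + 32.72536 = 84.62914 mg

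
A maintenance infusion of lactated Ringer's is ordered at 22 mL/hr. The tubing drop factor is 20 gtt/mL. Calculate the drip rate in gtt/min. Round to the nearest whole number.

7 gtt/min

22 mL/hr ÷ 60 min/hr = 0.3666667 mL/min
0.3666667 mL/min × 20 gtt/mL = 7.333333 gtt/min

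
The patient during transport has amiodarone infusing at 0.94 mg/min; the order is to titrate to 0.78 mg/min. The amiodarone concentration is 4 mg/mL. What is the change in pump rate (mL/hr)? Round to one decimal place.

2.4 mL/hr

At the current dose:
0.94 mg/min × 60 min/hr = 56.4 mg/hr
Rate = 56.4 mg/hr ÷ 4 mg/mL = 14.1 mL/hr
At the new dose:
0.78 mg/min × 60 min/hr = 46.8 mg/hr
Rate = 46.8 mg/hr ÷ 4 mg/mL = 11.7 mL/hr
Change = 11.7 − 14.1 = -2.4 mL/hr → 2.4 mL/hr decrease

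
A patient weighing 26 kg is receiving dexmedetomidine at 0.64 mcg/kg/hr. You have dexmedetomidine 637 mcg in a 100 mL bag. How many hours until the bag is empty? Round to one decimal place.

38.3 hours

Dose = 0.64 mcg/kg/hr × 26 kg = 16.64 mcg/hr
Concentration = 637 mcg ÷ 100 mL = 6.37 mcg/mL
Rate = 16.64 mcg/hr ÷ 6.37 mcg/mL = 2.612245 mL/hr
Duration = 100 mL ÷ 2.612245 mL/hr = 38.28125 hr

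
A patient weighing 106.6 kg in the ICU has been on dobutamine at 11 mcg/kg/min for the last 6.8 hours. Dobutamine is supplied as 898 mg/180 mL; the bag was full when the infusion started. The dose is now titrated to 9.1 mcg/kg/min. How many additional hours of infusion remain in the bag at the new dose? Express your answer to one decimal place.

7.2 hours

Initial rate:
Dose = 11 mcg/kg/min × 106.6 kg = 1172.6 mcg/min
1172.6 mcg/min × 60 min/hr = 70356 mcg/hr
Concentration = 898 mg ÷ 180 mL = 4.988889 mg/mL = 4988.889 mcg/mL
Rate = 70356 mcg/hr ÷ 4988.889 mcg/mL = 14.10254 mL/hr
Volume infused so far = 14.10254 mL/hr × 6.8 hr = 95.89727 mL
Volume remaining = 180 − 95.89727 = 84.10273 mL
New rate:
Dose = 9.1 mcg/kg/min × 106.6 kg = 970.06 mcg/min
970.06 mcg/min × 60 min/hr = 58203.6 mcg/hr
Rate = 58203.6 mcg/hr ÷ 4988.889 mcg/mL = 11.66665 mL/hr
Time remaining = 84.10273 mL ÷ 11.66665 mL/hr = 7.208819 hr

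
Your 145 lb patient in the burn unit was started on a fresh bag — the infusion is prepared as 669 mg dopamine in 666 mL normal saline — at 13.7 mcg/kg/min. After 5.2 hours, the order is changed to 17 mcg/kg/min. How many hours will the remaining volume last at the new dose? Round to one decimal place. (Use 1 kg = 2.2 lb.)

5.8 hours

Initial rate:
Weight = 145 lb ÷ 2.2 lb/kg = 65.90909 kg
Dose = 13.7 mcg/kg/min × 65.90909 kg = 902.9545 mcg/min
902.9545 mcg/min × 60 min/hr = 54177.27 mcg/hr
Concentration = 669 mg ÷ 666 mL = 1.004505 mg/mL = 1004.505 mcg/mL
Rate = 54177.27 mcg/hr ÷ 1004.505 mcg/mL = 53.93433 mL/hr
Volume infused so far = 53.93433 mL/hr × 5.2 hr = 280.4585 mL
Volume remaining = 666 − 280.4585 = 385.5415 mL
New rate:
Dose = 17 mcg/kg/min × 65.90909 kg = 1120.455 mcg/min
1120.455 mcg/min × 60 min/hr = 67227.27 mcg/hr
Rate = 67227.27 mcg/hr ÷ 1004.505 mcg/mL = 66.92581 mL/hr
Time remaining = 385.5415 mL ÷ 66.92581 mL/hr = 5.76073 hr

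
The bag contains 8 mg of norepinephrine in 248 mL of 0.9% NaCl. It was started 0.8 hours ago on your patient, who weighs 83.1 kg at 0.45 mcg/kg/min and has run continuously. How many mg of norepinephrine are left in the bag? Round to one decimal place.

6.2 mg

Dose = 0.45 mcg/kg/min × 83.1 kg = 37.395 mcg/min
37.395 mcg/min × 60 min/hr = 2243.7 mcg/hr
Concentration = 8 mg ÷ 248 mL = 0.03225806 mg/mL = 32.25806 mcg/mL
Rate = 2243.7 mcg/hr ÷ 32.25806 mcg/mL = 69.5547 mL/hr
Volume infused = 69.5547 mL/hr × 0.8 hr = 55.64376 mL
Volume remaining = 248 − 55.64376 = 192.3562 mL
Drug remaining = 192.3562 mL × 32.25806 mcg/mL = 6205.04 mcg = 6.20504 mg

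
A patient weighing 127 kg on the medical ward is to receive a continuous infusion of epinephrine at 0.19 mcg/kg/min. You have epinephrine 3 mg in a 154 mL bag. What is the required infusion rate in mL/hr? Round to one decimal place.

74.3 mL/hr

Dose = 0.19 mcg/kg/min × 127 kg = 24.13 mcg/min
24.13 mcg/min × 60 min/hr = 1447.8 mcg/hr
Concentration = 3 mg ÷ 154 mL = 0.01948052 mg/mL = 19.48052 mcg/mL
Rate = 1447.8 mcg/hr ÷ 19.48052 mcg/mL = 74.3204 mL/hr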